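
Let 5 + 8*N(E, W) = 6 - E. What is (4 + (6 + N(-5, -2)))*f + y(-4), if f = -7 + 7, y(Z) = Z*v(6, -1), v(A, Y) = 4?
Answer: -16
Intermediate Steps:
N(E, W) = ⅛ - E/8 (N(E, W) = -5/8 + (6 - E)/8 = -5/8 + (¾ - E/8) = ⅛ - E/8)
y(Z) = 4*Z (y(Z) = Z*4 = 4*Z)
f = 0
(4 + (6 + N(-5, -2)))*f + y(-4) = (4 + (6 + (⅛ - ⅛*(-5))))*0 + 4*(-4) = (4 + (6 + (⅛ + 5/8)))*0 - 16 = (4 + (6 + ¾))*0 - 16 = (4 + 27/4)*0 - 16 = (43/4)*0 - 16 = 0 - 16 = -16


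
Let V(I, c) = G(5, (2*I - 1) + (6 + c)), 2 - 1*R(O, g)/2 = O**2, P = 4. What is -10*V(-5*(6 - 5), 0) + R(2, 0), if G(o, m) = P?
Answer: -44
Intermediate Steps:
G(o, m) = 4
R(O, g) = 4 - 2*O**2
V(I, c) = 4
-10*V(-5*(6 - 5), 0) + R(2, 0) = -10*4 + (4 - 2*2**2) = -40 + (4 - 2*4) = -40 + (4 - 8) = -40 - 4 = -44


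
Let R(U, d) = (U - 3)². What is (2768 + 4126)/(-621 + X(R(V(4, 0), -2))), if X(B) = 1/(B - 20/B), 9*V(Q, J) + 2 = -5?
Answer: -115389857/10392825 ≈ -11.103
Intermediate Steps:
V(Q, J) = -7/9 (V(Q, J) = -2/9 + (⅑)*(-5) = -2/9 - 5/9 = -7/9)
R(U, d) = (-3 + U)²
(2768 + 4126)/(-621 + X(R(V(4, 0), -2))) = (2768 + 4126)/(-621 + (-3 - 7/9)²/(-20 + ((-3 - 7/9)²)²)) = 6894/(-621 + (-34/9)²/(-20 + ((-34/9)²)²)) = 6894/(-621 + 1156/(81*(-20 + (1156/81)²))) = 6894/(-621 + 1156/(81*(-20 + 1336336/6561))) = 6894/(-621 + 1156/(81*(1205116/6561))) = 6894/(-621 + (1156/81)*(6561/1205116)) = 6894/(-621 + 23409/301279) = 6894/(-187070850/301279) = 6894*(-301279/187070850) = -115389857/10392825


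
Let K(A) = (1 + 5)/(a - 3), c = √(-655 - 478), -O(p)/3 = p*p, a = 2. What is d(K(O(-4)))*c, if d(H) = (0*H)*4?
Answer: 0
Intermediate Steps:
O(p) = -3*p² (O(p) = -3*p*p = -3*p²)
c = I*√1133 (c = √(-1133) = I*√1133 ≈ 33.66*I)
K(A) = -6 (K(A) = (1 + 5)/(2 - 3) = 6/(-1) = 6*(-1) = -6)
d(H) = 0 (d(H) = 0*4 = 0)
d(K(O(-4)))*c = 0*(I*√1133) = 0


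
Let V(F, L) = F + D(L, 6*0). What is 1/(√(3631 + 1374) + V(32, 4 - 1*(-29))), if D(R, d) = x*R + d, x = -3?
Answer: 67/516 + √5005/516 ≈ 0.26695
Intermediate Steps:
D(R, d) = d - 3*R (D(R, d) = -3*R + d = d - 3*R)
V(F, L) = F - 3*L (V(F, L) = F + (6*0 - 3*L) = F + (0 - 3*L) = F - 3*L)
1/(√(3631 + 1374) + V(32, 4 - 1*(-29))) = 1/(√(3631 + 1374) + (32 - 3*(4 - 1*(-29)))) = 1/(√5005 + (32 - 3*(4 + 29))) = 1/(√5005 + (32 - 3*33)) = 1/(√5005 + (32 - 99)) = 1/(√5005 - 67) = 1/(-67 + √5005)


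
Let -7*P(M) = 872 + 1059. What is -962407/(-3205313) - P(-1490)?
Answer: 6196196252/22437191 ≈ 276.16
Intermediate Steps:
P(M) = -1931/7 (P(M) = -(872 + 1059)/7 = -⅐*1931 = -1931/7)
-962407/(-3205313) - P(-1490) = -962407/(-3205313) - 1*(-1931/7) = -962407*(-1/3205313) + 1931/7 = 962407/3205313 + 1931/7 = 6196196252/22437191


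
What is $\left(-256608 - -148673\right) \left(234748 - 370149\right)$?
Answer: $14614506935$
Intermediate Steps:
$\left(-256608 - -148673\right) \left(234748 - 370149\right) = \left(-256608 + 148673\right) \left(-135401\right) = \left(-107935\right) \left(-135401\right) = 14614506935$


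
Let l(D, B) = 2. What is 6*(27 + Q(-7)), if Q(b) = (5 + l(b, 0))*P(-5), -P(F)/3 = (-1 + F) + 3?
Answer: 540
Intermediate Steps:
P(F) = -6 - 3*F (P(F) = -3*((-1 + F) + 3) = -3*(2 + F) = -6 - 3*F)
Q(b) = 63 (Q(b) = (5 + 2)*(-6 - 3*(-5)) = 7*(-6 + 15) = 7*9 = 63)
6*(27 + Q(-7)) = 6*(27 + 63) = 6*90 = 540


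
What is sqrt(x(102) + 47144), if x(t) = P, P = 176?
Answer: 26*sqrt(70) ≈ 217.53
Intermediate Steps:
x(t) = 176
sqrt(x(102) + 47144) = sqrt(176 + 47144) = sqrt(47320) = 26*sqrt(70)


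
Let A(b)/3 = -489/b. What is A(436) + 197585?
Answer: 86145593/436 ≈ 1.9758e+5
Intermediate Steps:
A(b) = -1467/b (A(b) = 3*(-489/b) = -1467/b)
A(436) + 197585 = -1467/436 + 197585 = 86145593/436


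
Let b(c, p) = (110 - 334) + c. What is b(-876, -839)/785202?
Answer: -50/35691 ≈ -0.0014009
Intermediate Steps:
b(c, p) = -224 + c
b(-876, -839)/785202 = (-224 - 876)/785202 = -1100*1/785202 = -50/35691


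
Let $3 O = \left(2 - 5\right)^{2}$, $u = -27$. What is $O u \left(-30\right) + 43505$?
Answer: $45935$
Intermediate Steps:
$O = 3$ ($O = \frac{\left(2 - 5\right)^{2}}{3} = \frac{\left(-3\right)^{2}}{3} = \frac{1}{3} \cdot 9 = 3$)
$O u \left(-30\right) + 43505 = 3 \left(-27\right) \left(-30\right) + 43505 = \left(-81\right) \left(-30\right) + 43505 = 2430 + 43505 = 45935$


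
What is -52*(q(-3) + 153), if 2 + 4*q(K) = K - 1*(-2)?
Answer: -7917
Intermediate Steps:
q(K) = K/4 (q(K) = -1/2 + (K - 1*(-2))/4 = -1/2 + (K + 2)/4 = -1/2 + (2 + K)/4 = -1/2 + (1/2 + K/4) = K/4)
-52*(q(-3) + 153) = -52*((1/4)*(-3) + 153) = -52*(-3/4 + 153) = -52*609/4 = -7917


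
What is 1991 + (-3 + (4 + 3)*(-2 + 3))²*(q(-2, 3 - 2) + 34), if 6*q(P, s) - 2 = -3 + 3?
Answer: 7621/3 ≈ 2540.3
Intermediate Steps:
q(P, s) = ⅓ (q(P, s) = ⅓ + (-3 + 3)/6 = ⅓ + (⅙)*0 = ⅓ + 0 = ⅓)
1991 + (-3 + (4 + 3)*(-2 + 3))²*(q(-2, 3 - 2) + 34) = 1991 + (-3 + (4 + 3)*(-2 + 3))²*(⅓ + 34) = 1991 + (-3 + 7*1)²*(103/3) = 1991 + (-3 + 7)²*(103/3) = 1991 + 4²*(103/3) = 1991 + 16*(103/3) = 1991 + 1648/3 = 7621/3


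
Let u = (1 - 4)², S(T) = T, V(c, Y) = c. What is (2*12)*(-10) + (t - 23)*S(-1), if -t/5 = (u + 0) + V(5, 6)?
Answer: -147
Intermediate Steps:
u = 9 (u = (-3)² = 9)
t = -70 (t = -5*((9 + 0) + 5) = -5*(9 + 5) = -5*14 = -70)
(2*12)*(-10) + (t - 23)*S(-1) = (2*12)*(-10) + (-70 - 23)*(-1) = 24*(-10) - 93*(-1) = -240 + 93 = -147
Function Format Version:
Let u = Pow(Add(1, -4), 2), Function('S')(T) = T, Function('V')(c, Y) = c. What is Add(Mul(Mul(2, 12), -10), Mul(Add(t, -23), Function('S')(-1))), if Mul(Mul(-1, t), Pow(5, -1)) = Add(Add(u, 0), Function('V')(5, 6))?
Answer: -147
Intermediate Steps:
u = 9 (u = Pow(-3, 2) = 9)
t = -70 (t = Mul(-5, Add(Add(9, 0), 5)) = Mul(-5, Add(9, 5)) = Mul(-5, 14) = -70)
Add(Mul(Mul(2, 12), -10), Mul(Add(t, -23), Function('S')(-1))) = Add(Mul(Mul(2, 12), -10), Mul(Add(-70, -23), -1)) = Add(Mul(24, -10), Mul(-93, -1)) = Add(-240, 93) = -147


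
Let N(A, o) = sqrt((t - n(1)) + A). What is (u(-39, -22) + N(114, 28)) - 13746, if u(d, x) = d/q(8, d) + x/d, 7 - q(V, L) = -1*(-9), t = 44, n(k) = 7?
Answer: -1070623/78 + sqrt(151) ≈ -13714.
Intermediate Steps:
q(V, L) = -2 (q(V, L) = 7 - (-1)*(-9) = 7 - 1*9 = 7 - 9 = -2)
u(d, x) = -d/2 + x/d (u(d, x) = d/(-2) + x/d = d*(-1/2) + x/d = -d/2 + x/d)
N(A, o) = sqrt(37 + A) (N(A, o) = sqrt((44 - 1*7) + A) = sqrt((44 - 7) + A) = sqrt(37 + A))
(u(-39, -22) + N(114, 28)) - 13746 = ((-1/2*(-39) - 22/(-39)) + sqrt(37 + 114)) - 13746 = ((39/2 - 22*(-1/39)) + sqrt(151)) - 13746 = ((39/2 + 22/39) + sqrt(151)) - 13746 = (1565/78 + sqrt(151)) - 13746 = -1070623/78 + sqrt(151)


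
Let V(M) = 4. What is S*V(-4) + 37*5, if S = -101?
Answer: -219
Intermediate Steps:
S*V(-4) + 37*5 = -101*4 + 37*5 = -404 + 185 = -219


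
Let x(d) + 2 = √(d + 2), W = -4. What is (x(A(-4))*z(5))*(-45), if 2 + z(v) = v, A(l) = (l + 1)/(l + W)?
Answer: 270 - 135*√38/4 ≈ 61.951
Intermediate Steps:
A(l) = (1 + l)/(-4 + l) (A(l) = (l + 1)/(l - 4) = (1 + l)/(-4 + l))
x(d) = -2 + √(2 + d) (x(d) = -2 + √(d + 2) = -2 + √(2 + d))
z(v) = -2 + v
(x(A(-4))*z(5))*(-45) = ((-2 + √(2 + (1 - 4)/(-4 - 4)))*(-2 + 5))*(-45) = ((-2 + √(2 - 3/(-8)))*3)*(-45) = ((-2 + √(2 - ⅛*(-3)))*3)*(-45) = ((-2 + √(2 + 3/8))*3)*(-45) = ((-2 + √(19/8))*3)*(-45) = ((-2 + √38/4)*3)*(-45) = (-6 + 3*√38/4)*(-45) = 270 - 135*√38/4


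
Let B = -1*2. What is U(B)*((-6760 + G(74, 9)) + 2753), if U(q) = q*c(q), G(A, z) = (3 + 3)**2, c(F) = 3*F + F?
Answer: -63536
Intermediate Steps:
c(F) = 4*F
G(A, z) = 36 (G(A, z) = 6**2 = 36)
B = -2
U(q) = 4*q**2 (U(q) = q*(4*q) = 4*q**2)
U(B)*((-6760 + G(74, 9)) + 2753) = (4*(-2)**2)*((-6760 + 36) + 2753) = (4*4)*(-6724 + 2753) = 16*(-3971) = -63536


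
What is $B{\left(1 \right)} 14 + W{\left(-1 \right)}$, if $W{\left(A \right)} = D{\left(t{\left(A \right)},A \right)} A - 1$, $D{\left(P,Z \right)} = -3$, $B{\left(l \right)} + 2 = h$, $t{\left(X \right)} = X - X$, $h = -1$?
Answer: $-40$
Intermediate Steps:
$t{\left(X \right)} = 0$
$B{\left(l \right)} = -3$ ($B{\left(l \right)} = -2 - 1 = -3$)
$W{\left(A \right)} = -1 - 3 A$ ($W{\left(A \right)} = - 3 A - 1 = -1 - 3 A$)
$B{\left(1 \right)} 14 + W{\left(-1 \right)} = \left(-3\right) 14 - -2 = -42 + \left(-1 + 3\right) = -42 + 2 = -40$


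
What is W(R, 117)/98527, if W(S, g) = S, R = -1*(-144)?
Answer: 144/98527 ≈ 0.0014615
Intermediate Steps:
R = 144
W(R, 117)/98527 = 144/98527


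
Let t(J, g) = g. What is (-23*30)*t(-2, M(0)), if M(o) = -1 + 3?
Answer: -1380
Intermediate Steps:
M(o) = 2
(-23*30)*t(-2, M(0)) = -23*30*2 = -690*2 = -1380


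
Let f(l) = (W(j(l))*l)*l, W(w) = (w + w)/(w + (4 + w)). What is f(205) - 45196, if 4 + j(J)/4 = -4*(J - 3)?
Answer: -5104508/1623 ≈ -3145.1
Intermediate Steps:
j(J) = 32 - 16*J (j(J) = -16 + 4*(-4*(J - 3)) = -16 + 4*(-4*(-3 + J)) = -16 + 4*(12 - 4*J) = -16 + (48 - 16*J) = 32 - 16*J)
W(w) = 2*w/(4 + 2*w) (W(w) = (2*w)/(4 + 2*w) = 2*w/(4 + 2*w))
f(l) = l²*(32 - 16*l)/(34 - 16*l) (f(l) = (((32 - 16*l)/(2 + (32 - 16*l)))*l)*l = (((32 - 16*l)/(34 - 16*l))*l)*l = (l*(32 - 16*l)/(34 - 16*l))*l = l²*(32 - 16*l)/(34 - 16*l))
f(205) - 45196 = 8*205²*(-2 + 205)/(-17 + 8*205) - 45196 = 8*42025*203/(-17 + 1640) - 45196 = 8*42025*203/1623 - 45196 = 8*42025*(1/1623)*203 - 45196 = 68248600/1623 - 45196 = -5104508/1623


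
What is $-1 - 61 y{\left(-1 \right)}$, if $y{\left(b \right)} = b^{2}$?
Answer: $-62$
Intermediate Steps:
$-1 - 61 y{\left(-1 \right)} = -1 - 61 \left(-1\right)^{2} = -1 - 61 = -62$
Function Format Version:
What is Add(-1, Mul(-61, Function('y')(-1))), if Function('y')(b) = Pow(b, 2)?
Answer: -62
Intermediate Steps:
Add(-1, Mul(-61, Function('y')(-1))) = Add(-1, Mul(-61, Pow(-1, 2))) = Add(-1, Mul(-61, 1)) = Add(-1, -61) = -62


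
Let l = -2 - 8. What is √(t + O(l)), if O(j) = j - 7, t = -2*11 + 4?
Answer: I*√35 ≈ 5.9161*I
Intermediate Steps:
l = -10
t = -18 (t = -22 + 4 = -18)
O(j) = -7 + j
√(t + O(l)) = √(-18 + (-7 - 10)) = √(-18 - 17) = √(-35) = I*√35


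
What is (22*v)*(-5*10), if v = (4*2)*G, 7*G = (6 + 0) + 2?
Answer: -70400/7 ≈ -10057.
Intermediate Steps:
G = 8/7 (G = ((6 + 0) + 2)/7 = (6 + 2)/7 = (1/7)*8 = 8/7 ≈ 1.1429)
v = 64/7 (v = (4*2)*(8/7) = 8*(8/7) = 64/7 ≈ 9.1429)
(22*v)*(-5*10) = (22*(64/7))*(-5*10) = (1408/7)*(-50) = -70400/7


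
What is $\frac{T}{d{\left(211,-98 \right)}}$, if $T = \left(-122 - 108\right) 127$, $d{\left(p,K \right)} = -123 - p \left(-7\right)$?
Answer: $- \frac{14605}{677} \approx -21.573$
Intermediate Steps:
$d{\left(p,K \right)} = -123 + 7 p$ ($d{\left(p,K \right)} = -123 - - 7 p = -123 + 7 p$)
$T = -29210$ ($T = \left(-230\right) 127 = -29210$)
$\frac{T}{d{\left(211,-98 \right)}} = - \frac{29210}{-123 + 7 \cdot 211} = - \frac{29210}{-123 + 1477} = - \frac{29210}{1354} = \left(-29210\right) \frac{1}{1354} = - \frac{14605}{677}$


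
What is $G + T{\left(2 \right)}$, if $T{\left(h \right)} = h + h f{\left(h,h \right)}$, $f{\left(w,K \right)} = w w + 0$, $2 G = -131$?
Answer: $- \frac{111}{2} \approx -55.5$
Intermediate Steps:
$G = - \frac{131}{2}$ ($G = \frac{1}{2} \left(-131\right) = - \frac{131}{2} \approx -65.5$)
$f{\left(w,K \right)} = w^{2}$ ($f{\left(w,K \right)} = w^{2} + 0 = w^{2}$)
$T{\left(h \right)} = h + h^{3}$ ($T{\left(h \right)} = h + h h^{2} = h + h^{3}$)
$G + T{\left(2 \right)} = - \frac{131}{2} + \left(2 + 2^{3}\right) = - \frac{131}{2} + \left(2 + 8\right) = - \frac{131}{2} + 10 = - \frac{111}{2}$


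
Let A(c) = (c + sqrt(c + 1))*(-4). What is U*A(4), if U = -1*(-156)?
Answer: -2496 - 624*sqrt(5) ≈ -3891.3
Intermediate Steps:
A(c) = -4*c - 4*sqrt(1 + c) (A(c) = (c + sqrt(1 + c))*(-4) = -4*c - 4*sqrt(1 + c))
U = 156
U*A(4) = 156*(-4*4 - 4*sqrt(1 + 4)) = 156*(-16 - 4*sqrt(5)) = -2496 - 624*sqrt(5)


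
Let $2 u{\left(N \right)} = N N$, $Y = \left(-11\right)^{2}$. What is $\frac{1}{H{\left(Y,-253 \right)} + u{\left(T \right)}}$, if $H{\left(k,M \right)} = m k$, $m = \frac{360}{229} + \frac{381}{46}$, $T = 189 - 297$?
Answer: $\frac{10534}{73995177} \approx 0.00014236$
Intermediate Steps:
$Y = 121$
$T = -108$
$m = \frac{103809}{10534}$ ($m = 360 \cdot \frac{1}{229} + 381 \cdot \frac{1}{46} = \frac{360}{229} + \frac{381}{46} = \frac{103809}{10534} \approx 9.8547$)
$u{\left(N \right)} = \frac{N^{2}}{2}$ ($u{\left(N \right)} = \frac{N N}{2} = \frac{N^{2}}{2}$)
$H{\left(k,M \right)} = \frac{103809 k}{10534}$
$\frac{1}{H{\left(Y,-253 \right)} + u{\left(T \right)}} = \frac{1}{\frac{103809}{10534} \cdot 121 + \frac{\left(-108\right)^{2}}{2}} = \frac{1}{\frac{12560889}{10534} + \frac{1}{2} \cdot 11664} = \frac{1}{\frac{12560889}{10534} + 5832} = \frac{1}{\frac{73995177}{10534}} = \frac{10534}{73995177}$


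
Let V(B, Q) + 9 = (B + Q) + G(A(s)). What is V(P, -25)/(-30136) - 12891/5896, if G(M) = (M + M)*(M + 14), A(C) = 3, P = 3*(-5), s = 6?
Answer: -24299729/11105116 ≈ -2.1882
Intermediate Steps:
P = -15
G(M) = 2*M*(14 + M) (G(M) = (2*M)*(14 + M) = 2*M*(14 + M))
V(B, Q) = 93 + B + Q (V(B, Q) = -9 + ((B + Q) + 2*3*(14 + 3)) = -9 + ((B + Q) + 2*3*17) = -9 + ((B + Q) + 102) = -9 + (102 + B + Q) = 93 + B + Q)
V(P, -25)/(-30136) - 12891/5896 = (93 - 15 - 25)/(-30136) - 12891/5896 = 53*(-1/30136) - 12891*1/5896 = -53/30136 - 12891/5896 = -24299729/11105116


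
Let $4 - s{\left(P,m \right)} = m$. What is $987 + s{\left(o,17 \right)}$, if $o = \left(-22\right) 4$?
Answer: $974$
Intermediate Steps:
$o = -88$
$s{\left(P,m \right)} = 4 - m$
$987 + s{\left(o,17 \right)} = 987 + \left(4 - 17\right) = 987 - 13 = 974$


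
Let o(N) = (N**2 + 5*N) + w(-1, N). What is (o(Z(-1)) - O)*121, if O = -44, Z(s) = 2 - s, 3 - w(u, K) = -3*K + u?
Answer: 9801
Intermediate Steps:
w(u, K) = 3 - u + 3*K (w(u, K) = 3 - (-3*K + u) = 3 - (u - 3*K) = 3 + (-u + 3*K) = 3 - u + 3*K)
o(N) = 4 + N**2 + 8*N (o(N) = (N**2 + 5*N) + (3 - 1*(-1) + 3*N) = (N**2 + 5*N) + (3 + 1 + 3*N) = (N**2 + 5*N) + (4 + 3*N) = 4 + N**2 + 8*N)
(o(Z(-1)) - O)*121 = ((4 + (2 - 1*(-1))**2 + 8*(2 - 1*(-1))) - 1*(-44))*121 = ((4 + (2 + 1)**2 + 8*(2 + 1)) + 44)*121 = ((4 + 3**2 + 8*3) + 44)*121 = ((4 + 9 + 24) + 44)*121 = (37 + 44)*121 = 81*121 = 9801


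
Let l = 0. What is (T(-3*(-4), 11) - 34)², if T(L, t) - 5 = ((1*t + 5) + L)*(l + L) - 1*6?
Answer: 90601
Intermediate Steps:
T(L, t) = -1 + L*(5 + L + t) (T(L, t) = 5 + (((1*t + 5) + L)*(0 + L) - 1*6) = 5 + (((t + 5) + L)*L - 6) = 5 + (((5 + t) + L)*L - 6) = 5 + ((5 + L + t)*L - 6) = 5 + (L*(5 + L + t) - 6) = 5 + (-6 + L*(5 + L + t)) = -1 + L*(5 + L + t))
(T(-3*(-4), 11) - 34)² = ((-1 + (-3*(-4))² + 5*(-3*(-4)) - 3*(-4)*11) - 34)² = ((-1 + 12² + 5*12 + 12*11) - 34)² = ((-1 + 144 + 60 + 132) - 34)² = (335 - 34)² = 301² = 90601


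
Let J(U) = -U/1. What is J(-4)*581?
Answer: 2324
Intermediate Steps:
J(U) = -U
J(-4)*581 = -1*(-4)*581 = 4*581 = 2324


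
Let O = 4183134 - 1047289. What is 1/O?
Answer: 1/3135845 ≈ 3.1889e-7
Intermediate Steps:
O = 3135845
1/O = 1/3135845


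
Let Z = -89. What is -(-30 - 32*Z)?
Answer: -2818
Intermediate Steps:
-(-30 - 32*Z) = -(-30 - 32*(-89)) = -(-30 + 2848) = -1*2818 = -2818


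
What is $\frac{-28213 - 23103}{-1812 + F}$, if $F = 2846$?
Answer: $- \frac{25658}{517} \approx -49.629$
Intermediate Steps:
$\frac{-28213 - 23103}{-1812 + F} = \frac{-28213 - 23103}{-1812 + 2846} = - \frac{51316}{1034} = \left(-51316\right) \frac{1}{1034} = - \frac{25658}{517}$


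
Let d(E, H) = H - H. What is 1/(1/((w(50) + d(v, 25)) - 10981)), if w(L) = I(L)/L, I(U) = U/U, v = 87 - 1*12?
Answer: -549049/50 ≈ -10981.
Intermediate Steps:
v = 75 (v = 87 - 12 = 75)
I(U) = 1
d(E, H) = 0
w(L) = 1/L
1/(1/((w(50) + d(v, 25)) - 10981)) = 1/(1/((1/50 + 0) - 10981)) = 1/(1/(1/50 - 10981)) = 1/(1/(-549049/50)) = 1/(-50/549049) = -549049/50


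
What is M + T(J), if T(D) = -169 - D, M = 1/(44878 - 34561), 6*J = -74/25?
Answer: -43462057/257925 ≈ -168.51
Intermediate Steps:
J = -37/75 (J = (-74/25)/6 = (-74*1/25)/6 = (⅙)*(-74/25) = -37/75 ≈ -0.49333)
M = 1/10317 ≈ 9.6927e-5
M + T(J) = 1/10317 + (-169 - 1*(-37/75)) = 1/10317 + (-169 + 37/75) = 1/10317 - 12638/75 = -43462057/257925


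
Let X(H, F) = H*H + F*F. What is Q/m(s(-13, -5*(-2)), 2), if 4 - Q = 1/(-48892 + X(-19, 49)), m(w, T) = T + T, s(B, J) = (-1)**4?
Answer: 184521/184520 ≈ 1.0000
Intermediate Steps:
s(B, J) = 1
m(w, T) = 2*T
X(H, F) = F**2 + H**2 (X(H, F) = H**2 + F**2 = F**2 + H**2)
Q = 184521/46130 (Q = 4 - 1/(-48892 + (49**2 + (-19)**2)) = 4 - 1/(-48892 + (2401 + 361)) = 4 - 1/(-48892 + 2762) = 4 - 1/(-46130) = 4 - 1*(-1/46130) = 4 + 1/46130 = 184521/46130 ≈ 4.0000)
Q/m(s(-13, -5*(-2)), 2) = 184521/(46130*((2*2))) = (184521/46130)/4 = (184521/46130)*(1/4) = 184521/184520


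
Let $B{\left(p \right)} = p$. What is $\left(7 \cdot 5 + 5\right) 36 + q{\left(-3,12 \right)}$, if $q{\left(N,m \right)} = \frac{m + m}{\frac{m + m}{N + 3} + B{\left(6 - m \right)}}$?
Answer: $1440$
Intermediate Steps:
$q{\left(N,m \right)} = \frac{2 m}{6 - m + \frac{2 m}{3 + N}}$ ($q{\left(N,m \right)} = \frac{m + m}{\frac{m + m}{N + 3} - \left(-6 + m\right)} = \frac{2 m}{\frac{2 m}{3 + N} - \left(-6 + m\right)} = \frac{2 m}{6 - m + \frac{2 m}{3 + N}}$)
$\left(7 \cdot 5 + 5\right) 36 + q{\left(-3,12 \right)} = \left(7 \cdot 5 + 5\right) 36 - \frac{24 \left(3 - 3\right)}{-18 + 12 - 3 \left(-6 + 12\right)} = \left(35 + 5\right) 36 - 24 \frac{1}{-18 + 12 - 18} \cdot 0 = 40 \cdot 36 - 24 \frac{1}{-18 + 12 - 18} \cdot 0 = 1440 - 24 \frac{1}{-24} \cdot 0 = 1440 - 24 \left(- \frac{1}{24}\right) 0 = 1440 + 0 = 1440$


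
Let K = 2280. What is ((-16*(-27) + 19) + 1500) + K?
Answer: 4231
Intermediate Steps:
((-16*(-27) + 19) + 1500) + K = ((-16*(-27) + 19) + 1500) + 2280 = ((432 + 19) + 1500) + 2280 = (451 + 1500) + 2280 = 1951 + 2280 = 4231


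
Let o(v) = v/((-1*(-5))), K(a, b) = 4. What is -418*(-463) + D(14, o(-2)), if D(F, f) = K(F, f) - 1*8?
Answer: 193530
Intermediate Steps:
o(v) = v/5
D(F, f) = -4 (D(F, f) = 4 - 1*8 = 4 - 8 = -4)
-418*(-463) + D(14, o(-2)) = -418*(-463) - 4 = 193534 - 4 = 193530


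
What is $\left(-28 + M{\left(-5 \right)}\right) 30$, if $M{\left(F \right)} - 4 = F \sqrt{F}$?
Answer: $-720 - 150 i \sqrt{5} \approx -720.0 - 335.41 i$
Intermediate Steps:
$M{\left(F \right)} = 4 + F^{\frac{3}{2}}$ ($M{\left(F \right)} = 4 + F \sqrt{F} = 4 + F^{\frac{3}{2}}$)
$\left(-28 + M{\left(-5 \right)}\right) 30 = \left(-28 + \left(4 + \left(-5\right)^{\frac{3}{2}}\right)\right) 30 = \left(-28 + \left(4 - 5 i \sqrt{5}\right)\right) 30 = \left(-24 - 5 i \sqrt{5}\right) 30 = -720 - 150 i \sqrt{5}$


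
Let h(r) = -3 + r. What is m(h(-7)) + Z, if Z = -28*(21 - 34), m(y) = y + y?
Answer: 344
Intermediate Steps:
m(y) = 2*y
Z = 364 (Z = -28*(-13) = 364)
m(h(-7)) + Z = 2*(-3 - 7) + 364 = 2*(-10) + 364 = -20 + 364 = 344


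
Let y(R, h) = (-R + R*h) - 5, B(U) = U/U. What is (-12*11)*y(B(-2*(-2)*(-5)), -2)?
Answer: 1056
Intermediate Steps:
B(U) = 1
y(R, h) = -5 - R + R*h
(-12*11)*y(B(-2*(-2)*(-5)), -2) = (-12*11)*(-5 - 1*1 + 1*(-2)) = -132*(-5 - 1 - 2) = -132*(-8) = 1056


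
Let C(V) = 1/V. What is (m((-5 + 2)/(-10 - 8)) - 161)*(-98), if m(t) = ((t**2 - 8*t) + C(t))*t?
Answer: 1695743/108 ≈ 15701.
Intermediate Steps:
m(t) = t*(1/t + t**2 - 8*t) (m(t) = ((t**2 - 8*t) + 1/t)*t = (1/t + t**2 - 8*t)*t = t*(1/t + t**2 - 8*t))
(m((-5 + 2)/(-10 - 8)) - 161)*(-98) = ((1 + ((-5 + 2)/(-10 - 8))**2*(-8 + (-5 + 2)/(-10 - 8))) - 161)*(-98) = ((1 + (-3/(-18))**2*(-8 - 3/(-18))) - 161)*(-98) = ((1 + (-3*(-1/18))**2*(-8 - 3*(-1/18))) - 161)*(-98) = ((1 + (1/6)**2*(-8 + 1/6)) - 161)*(-98) = ((1 + (1/36)*(-47/6)) - 161)*(-98) = ((1 - 47/216) - 161)*(-98) = (169/216 - 161)*(-98) = -34607/216*(-98) = 1695743/108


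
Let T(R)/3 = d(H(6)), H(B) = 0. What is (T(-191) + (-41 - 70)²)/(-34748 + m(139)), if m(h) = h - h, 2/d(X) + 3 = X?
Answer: -12319/34748 ≈ -0.35452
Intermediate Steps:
d(X) = 2/(-3 + X)
T(R) = -2 (T(R) = 3*(2/(-3 + 0)) = 3*(2/(-3)) = 3*(2*(-⅓)) = 3*(-⅔) = -2)
m(h) = 0
(T(-191) + (-41 - 70)²)/(-34748 + m(139)) = (-2 + (-41 - 70)²)/(-34748 + 0) = (-2 + (-111)²)/(-34748) = (-2 + 12321)*(-1/34748) = 12319*(-1/34748) = -12319/34748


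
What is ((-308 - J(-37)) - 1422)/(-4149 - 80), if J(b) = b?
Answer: 1693/4229 ≈ 0.40033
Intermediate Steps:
((-308 - J(-37)) - 1422)/(-4149 - 80) = ((-308 - 1*(-37)) - 1422)/(-4149 - 80) = ((-308 + 37) - 1422)/(-4229) = (-271 - 1422)*(-1/4229) = -1693*(-1/4229) = 1693/4229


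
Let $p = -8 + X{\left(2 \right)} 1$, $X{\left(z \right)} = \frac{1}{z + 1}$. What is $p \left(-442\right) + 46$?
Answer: $\frac{10304}{3} \approx 3434.7$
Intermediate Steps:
$X{\left(z \right)} = \frac{1}{1 + z}$
$p = - \frac{23}{3}$ ($p = -8 + \frac{1}{1 + 2} \cdot 1 = -8 + \frac{1}{3} \cdot 1 = -8 + \frac{1}{3} = - \frac{23}{3} \approx -7.6667$)
$p \left(-442\right) + 46 = \left(- \frac{23}{3}\right) \left(-442\right) + 46 = \frac{10166}{3} + 46 = \frac{10304}{3}$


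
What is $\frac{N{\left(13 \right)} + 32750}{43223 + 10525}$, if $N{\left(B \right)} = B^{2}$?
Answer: $\frac{10973}{17916} \approx 0.61247$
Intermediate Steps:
$\frac{N{\left(13 \right)} + 32750}{43223 + 10525} = \frac{13^{2} + 32750}{43223 + 10525} = \frac{169 + 32750}{53748} = 32919 \cdot \frac{1}{53748} = \frac{10973}{17916}$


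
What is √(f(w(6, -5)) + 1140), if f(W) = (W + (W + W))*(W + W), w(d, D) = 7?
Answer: √1434 ≈ 37.868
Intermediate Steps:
f(W) = 6*W² (f(W) = (W + 2*W)*(2*W) = (3*W)*(2*W) = 6*W²)
√(f(w(6, -5)) + 1140) = √(6*7² + 1140) = √(6*49 + 1140) = √(294 + 1140) = √1434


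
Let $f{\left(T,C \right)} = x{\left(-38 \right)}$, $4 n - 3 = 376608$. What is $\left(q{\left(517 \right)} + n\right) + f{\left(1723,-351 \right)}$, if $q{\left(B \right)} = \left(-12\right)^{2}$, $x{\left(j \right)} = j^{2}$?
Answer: $\frac{382963}{4} \approx 95741.0$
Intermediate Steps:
$n = \frac{376611}{4}$ ($n = \frac{3}{4} + \frac{1}{4} \cdot 376608 = \frac{3}{4} + 94152 = \frac{376611}{4} \approx 94153.0$)
$f{\left(T,C \right)} = 1444$ ($f{\left(T,C \right)} = \left(-38\right)^{2} = 1444$)
$q{\left(B \right)} = 144$
$\left(q{\left(517 \right)} + n\right) + f{\left(1723,-351 \right)} = \left(144 + \frac{376611}{4}\right) + 1444 = \frac{377187}{4} + 1444 = \frac{382963}{4}$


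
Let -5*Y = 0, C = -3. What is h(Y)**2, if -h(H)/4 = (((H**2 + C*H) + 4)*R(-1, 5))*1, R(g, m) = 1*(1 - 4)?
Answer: 2304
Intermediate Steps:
Y = 0 (Y = -1/5*0 = 0)
R(g, m) = -3 (R(g, m) = 1*(-3) = -3)
h(H) = 48 - 36*H + 12*H**2 (h(H) = -4*((H**2 - 3*H) + 4)*(-3) = -4*(4 + H**2 - 3*H)*(-3) = -4*(-12 - 3*H**2 + 9*H) = 48 - 36*H + 12*H**2)
h(Y)**2 = (48 - 36*0 + 12*0**2)**2 = (48 + 0 + 12*0)**2 = (48 + 0 + 0)**2 = 48**2 = 2304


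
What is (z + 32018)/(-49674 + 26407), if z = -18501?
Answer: -13517/23267 ≈ -0.58095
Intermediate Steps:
(z + 32018)/(-49674 + 26407) = (-18501 + 32018)/(-49674 + 26407) = 13517/(-23267) = 13517*(-1/23267) = -13517/23267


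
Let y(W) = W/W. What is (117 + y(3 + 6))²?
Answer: 13924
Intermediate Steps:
y(W) = 1
(117 + y(3 + 6))² = (117 + 1)² = 118² = 13924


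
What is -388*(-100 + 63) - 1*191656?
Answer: -177300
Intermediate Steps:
-388*(-100 + 63) - 1*191656 = -388*(-37) - 191656 = 14356 - 191656 = -177300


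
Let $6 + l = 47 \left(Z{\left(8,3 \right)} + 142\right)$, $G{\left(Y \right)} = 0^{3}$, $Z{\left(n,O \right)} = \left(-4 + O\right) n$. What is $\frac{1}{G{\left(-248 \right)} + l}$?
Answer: $\frac{1}{6292} \approx 0.00015893$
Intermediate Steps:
$Z{\left(n,O \right)} = n \left(-4 + O\right)$
$G{\left(Y \right)} = 0$
$l = 6292$ ($l = -6 + 47 \left(8 \left(-4 + 3\right) + 142\right) = -6 + 47 \left(8 \left(-1\right) + 142\right) = -6 + 47 \left(-8 + 142\right) = -6 + 47 \cdot 134 = -6 + 6298 = 6292$)
$\frac{1}{G{\left(-248 \right)} + l} = \frac{1}{0 + 6292} = \frac{1}{6292}$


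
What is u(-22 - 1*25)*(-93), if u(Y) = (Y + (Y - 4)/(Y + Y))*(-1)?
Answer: -406131/94 ≈ -4320.5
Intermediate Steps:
u(Y) = -Y - (-4 + Y)/(2*Y) (u(Y) = (Y + (-4 + Y)/((2*Y)))*(-1) = (Y + (-4 + Y)*(1/(2*Y)))*(-1) = (Y + (-4 + Y)/(2*Y))*(-1) = -Y - (-4 + Y)/(2*Y))
u(-22 - 1*25)*(-93) = (-½ - (-22 - 1*25) + 2/(-22 - 1*25))*(-93) = (-½ - (-22 - 25) + 2/(-22 - 25))*(-93) = (-½ - 1*(-47) + 2/(-47))*(-93) = (-½ + 47 + 2*(-1/47))*(-93) = (-½ + 47 - 2/47)*(-93) = (4367/94)*(-93) = -406131/94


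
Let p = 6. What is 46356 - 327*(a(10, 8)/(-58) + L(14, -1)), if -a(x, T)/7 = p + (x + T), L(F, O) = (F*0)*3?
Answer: 1316856/29 ≈ 45409.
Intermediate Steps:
L(F, O) = 0 (L(F, O) = 0*3 = 0)
a(x, T) = -42 - 7*T - 7*x (a(x, T) = -7*(6 + (x + T)) = -7*(6 + (T + x)) = -7*(6 + T + x) = -42 - 7*T - 7*x)
46356 - 327*(a(10, 8)/(-58) + L(14, -1)) = 46356 - 327*((-42 - 7*8 - 7*10)/(-58) + 0) = 46356 - 327*((-42 - 56 - 70)*(-1/58) + 0) = 46356 - 327*(-168*(-1/58) + 0) = 46356 - 327*(84/29 + 0) = 46356 - 327*84/29 = 46356 - 1*27468/29 = 46356 - 27468/29 = 1316856/29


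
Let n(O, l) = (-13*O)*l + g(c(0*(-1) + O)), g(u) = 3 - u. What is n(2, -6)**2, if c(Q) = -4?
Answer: 26569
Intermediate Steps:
n(O, l) = 7 - 13*O*l (n(O, l) = (-13*O)*l + (3 - 1*(-4)) = -13*O*l + (3 + 4) = -13*O*l + 7 = 7 - 13*O*l)
n(2, -6)**2 = (7 - 13*2*(-6))**2 = (7 + 156)**2 = 163**2 = 26569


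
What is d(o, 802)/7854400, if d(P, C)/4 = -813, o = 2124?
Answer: -813/1963600 ≈ -0.00041404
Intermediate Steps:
d(P, C) = -3252 (d(P, C) = 4*(-813) = -3252)
d(o, 802)/7854400 = -3252/7854400 = -3252*1/7854400 = -813/1963600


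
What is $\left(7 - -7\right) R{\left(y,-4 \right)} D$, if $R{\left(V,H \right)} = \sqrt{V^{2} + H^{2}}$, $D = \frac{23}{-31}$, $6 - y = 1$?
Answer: $- \frac{322 \sqrt{41}}{31} \approx -66.51$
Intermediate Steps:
$y = 5$ ($y = 6 - 1 = 5$)
$D = - \frac{23}{31}$ ($D = 23 \left(- \frac{1}{31}\right) = - \frac{23}{31} \approx -0.74194$)
$R{\left(V,H \right)} = \sqrt{H^{2} + V^{2}}$
$\left(7 - -7\right) R{\left(y,-4 \right)} D = \left(7 - -7\right) \sqrt{\left(-4\right)^{2} + 5^{2}} \left(- \frac{23}{31}\right) = \left(7 + 7\right) \sqrt{16 + 25} \left(- \frac{23}{31}\right) = 14 \sqrt{41} \left(- \frac{23}{31}\right) = - \frac{322 \sqrt{41}}{31}$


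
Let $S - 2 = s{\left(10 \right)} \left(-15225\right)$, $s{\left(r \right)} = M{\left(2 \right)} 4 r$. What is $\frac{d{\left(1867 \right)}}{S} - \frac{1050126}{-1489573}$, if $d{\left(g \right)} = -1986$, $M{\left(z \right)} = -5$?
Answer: $\frac{1597338739137}{2267876382073} \approx 0.70433$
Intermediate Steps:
$s{\left(r \right)} = - 20 r$ ($s{\left(r \right)} = - 5 \cdot 4 r = - 20 r$)
$S = 3045002$ ($S = 2 + \left(-20\right) 10 \left(-15225\right) = 2 - -3045000 = 2 + 3045000 = 3045002$)
$\frac{d{\left(1867 \right)}}{S} - \frac{1050126}{-1489573} = - \frac{1986}{3045002} - \frac{1050126}{-1489573} = \left(-1986\right) \frac{1}{3045002} - - \frac{1050126}{1489573} = - \frac{993}{1522501} + \frac{1050126}{1489573} = \frac{1597338739137}{2267876382073}$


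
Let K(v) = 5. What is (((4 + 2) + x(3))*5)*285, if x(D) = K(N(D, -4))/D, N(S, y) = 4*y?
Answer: 10925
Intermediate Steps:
x(D) = 5/D
(((4 + 2) + x(3))*5)*285 = (((4 + 2) + 5/3)*5)*285 = ((6 + 5*(⅓))*5)*285 = ((6 + 5/3)*5)*285 = ((23/3)*5)*285 = (115/3)*285 = 10925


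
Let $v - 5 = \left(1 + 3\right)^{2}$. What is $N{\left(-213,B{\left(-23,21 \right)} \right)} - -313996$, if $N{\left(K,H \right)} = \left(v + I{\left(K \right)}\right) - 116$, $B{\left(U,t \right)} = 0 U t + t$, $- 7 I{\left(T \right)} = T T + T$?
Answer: $\frac{2152151}{7} \approx 3.0745 \cdot 10^{5}$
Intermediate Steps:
$I{\left(T \right)} = - \frac{T}{7} - \frac{T^{2}}{7}$ ($I{\left(T \right)} = - \frac{T T + T}{7} = - \frac{T^{2} + T}{7} = - \frac{T + T^{2}}{7} = - \frac{T}{7} - \frac{T^{2}}{7}$)
$B{\left(U,t \right)} = t$ ($B{\left(U,t \right)} = 0 t + t = 0 + t = t$)
$v = 21$ ($v = 5 + \left(1 + 3\right)^{2} = 5 + 4^{2} = 5 + 16 = 21$)
$N{\left(K,H \right)} = -95 - \frac{K \left(1 + K\right)}{7}$ ($N{\left(K,H \right)} = \left(21 - \frac{K \left(1 + K\right)}{7}\right) - 116 = -95 - \frac{K \left(1 + K\right)}{7}$)
$N{\left(-213,B{\left(-23,21 \right)} \right)} - -313996 = \left(-95 - - \frac{213 \left(1 - 213\right)}{7}\right) - -313996 = \left(-95 - \left(- \frac{213}{7}\right) \left(-212\right)\right) + 313996 = \left(-95 - \frac{45156}{7}\right) + 313996 = - \frac{45821}{7} + 313996 = \frac{2152151}{7}$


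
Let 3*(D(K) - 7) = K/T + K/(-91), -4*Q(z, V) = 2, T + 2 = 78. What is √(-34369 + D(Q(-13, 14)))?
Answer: I*√1643570763562/6916 ≈ 185.37*I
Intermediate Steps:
T = 76 (T = -2 + 78 = 76)
Q(z, V) = -½ (Q(z, V) = -¼*2 = -½)
D(K) = 7 + 5*K/6916 (D(K) = 7 + (K/76 + K/(-91))/3 = 7 + (K*(1/76) + K*(-1/91))/3 = 7 + (K/76 - K/91)/3 = 7 + (15*K/6916)/3 = 7 + 5*K/6916)
√(-34369 + D(Q(-13, 14))) = √(-34369 + (7 + (5/6916)*(-½))) = √(-34369 + (7 - 5/13832)) = √(-34369 + 96819/13832) = √(-475295189/13832) = I*√1643570763562/6916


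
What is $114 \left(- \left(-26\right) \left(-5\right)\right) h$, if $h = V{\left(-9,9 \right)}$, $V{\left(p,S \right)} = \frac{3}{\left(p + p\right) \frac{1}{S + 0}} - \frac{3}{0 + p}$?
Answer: $17290$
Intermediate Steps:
$V{\left(p,S \right)} = - \frac{3}{p} + \frac{3 S}{2 p}$ ($V{\left(p,S \right)} = \frac{3}{2 p \frac{1}{S}} - \frac{3}{p} = 3 \frac{S}{2 p} - \frac{3}{p} = \frac{3 S}{2 p} - \frac{3}{p} = - \frac{3}{p} + \frac{3 S}{2 p}$)
$h = - \frac{7}{6}$ ($h = \frac{3 \left(-2 + 9\right)}{2 \left(-9\right)} = \frac{3}{2} \left(- \frac{1}{9}\right) 7 = - \frac{7}{6} \approx -1.1667$)
$114 \left(- \left(-26\right) \left(-5\right)\right) h = 114 \left(- \left(-26\right) \left(-5\right)\right) \left(- \frac{7}{6}\right) = 114 \left(\left(-1\right) 130\right) \left(- \frac{7}{6}\right) = 114 \left(-130\right) \left(- \frac{7}{6}\right) = \left(-14820\right) \left(- \frac{7}{6}\right) = 17290$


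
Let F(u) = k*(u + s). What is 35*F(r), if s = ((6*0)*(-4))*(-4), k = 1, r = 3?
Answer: 105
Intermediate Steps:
s = 0 (s = (0*(-4))*(-4) = 0*(-4) = 0)
F(u) = u (F(u) = 1*(u + 0) = 1*u = u)
35*F(r) = 35*3 = 105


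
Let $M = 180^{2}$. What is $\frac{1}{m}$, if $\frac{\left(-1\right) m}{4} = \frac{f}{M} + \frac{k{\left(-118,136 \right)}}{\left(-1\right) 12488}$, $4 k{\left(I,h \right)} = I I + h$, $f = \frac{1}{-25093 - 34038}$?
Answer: $\frac{747658277100}{841774134811} \approx 0.88819$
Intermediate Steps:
$f = - \frac{1}{59131}$ ($f = \frac{1}{-59131} = - \frac{1}{59131} \approx -1.6912 \cdot 10^{-5}$)
$M = 32400$
$k{\left(I,h \right)} = \frac{h}{4} + \frac{I^{2}}{4}$ ($k{\left(I,h \right)} = \frac{I I + h}{4} = \frac{I^{2} + h}{4} = \frac{h + I^{2}}{4} = \frac{h}{4} + \frac{I^{2}}{4}$)
$m = \frac{841774134811}{747658277100}$ ($m = - 4 \left(- \frac{1}{59131 \cdot 32400} + \frac{\frac{1}{4} \cdot 136 + \frac{\left(-118\right)^{2}}{4}}{\left(-1\right) 12488}\right) = - 4 \left(\left(- \frac{1}{59131}\right) \frac{1}{32400} + \frac{34 + \frac{1}{4} \cdot 13924}{-12488}\right) = - 4 \left(- \frac{1}{1915844400} + \left(34 + 3481\right) \left(- \frac{1}{12488}\right)\right) = - 4 \left(- \frac{1}{1915844400} + 3515 \left(- \frac{1}{12488}\right)\right) = - 4 \left(- \frac{1}{1915844400} - \frac{3515}{12488}\right) = \left(-4\right) \left(- \frac{841774134811}{2990633108400}\right) = \frac{841774134811}{747658277100} \approx 1.1259$)
$\frac{1}{m} = \frac{1}{\frac{841774134811}{747658277100}} = \frac{747658277100}{841774134811}$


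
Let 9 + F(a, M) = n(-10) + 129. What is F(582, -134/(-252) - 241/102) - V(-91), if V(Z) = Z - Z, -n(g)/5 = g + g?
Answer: 220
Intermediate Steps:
n(g) = -10*g (n(g) = -5*(g + g) = -10*g)
V(Z) = 0
F(a, M) = 220 (F(a, M) = -9 + (-10*(-10) + 129) = -9 + (100 + 129) = -9 + 229 = 220)
F(582, -134/(-252) - 241/102) - V(-91) = 220 - 1*0 = 220 + 0 = 220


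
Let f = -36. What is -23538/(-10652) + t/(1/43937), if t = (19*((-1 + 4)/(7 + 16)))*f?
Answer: -480185093337/122498 ≈ -3.9199e+6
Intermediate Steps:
t = -2052/23 (t = (19*((-1 + 4)/(7 + 16)))*(-36) = (19*(3/23))*(-36) = (57/23)*(-36) = -2052/23 ≈ -89.217)
-23538/(-10652) + t/(1/43937) = -23538/(-10652) - 2052/(23*(1/43937)) = -23538*(-1/10652) - 2052/(23*1/43937) = 11769/5326 - 2052/23*43937 = 11769/5326 - 90158724/23 = -480185093337/122498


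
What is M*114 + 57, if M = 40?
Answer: 4617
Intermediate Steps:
M*114 + 57 = 40*114 + 57 = 4560 + 57 = 4617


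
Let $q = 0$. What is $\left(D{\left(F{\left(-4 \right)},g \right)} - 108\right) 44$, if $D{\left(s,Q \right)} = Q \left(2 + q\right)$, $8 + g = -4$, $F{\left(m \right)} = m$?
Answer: $-5808$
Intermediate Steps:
$g = -12$ ($g = -8 - 4 = -12$)
$D{\left(s,Q \right)} = 2 Q$ ($D{\left(s,Q \right)} = Q \left(2 + 0\right) = Q 2 = 2 Q$)
$\left(D{\left(F{\left(-4 \right)},g \right)} - 108\right) 44 = \left(2 \left(-12\right) - 108\right) 44 = \left(-24 - 108\right) 44 = \left(-132\right) 44 = -5808$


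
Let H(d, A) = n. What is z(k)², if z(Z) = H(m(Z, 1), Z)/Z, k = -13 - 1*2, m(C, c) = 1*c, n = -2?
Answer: 4/225 ≈ 0.017778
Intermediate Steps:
m(C, c) = c
H(d, A) = -2
k = -15 (k = -13 - 2 = -15)
z(Z) = -2/Z
z(k)² = (-2/(-15))² = (-2*(-1/15))² = (2/15)² = 4/225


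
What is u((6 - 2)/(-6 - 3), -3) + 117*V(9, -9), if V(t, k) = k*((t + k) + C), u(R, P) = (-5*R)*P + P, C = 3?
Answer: -9506/3 ≈ -3168.7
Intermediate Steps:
u(R, P) = P - 5*P*R (u(R, P) = -5*P*R + P = P - 5*P*R)
V(t, k) = k*(3 + k + t) (V(t, k) = k*((t + k) + 3) = k*((k + t) + 3) = k*(3 + k + t))
u((6 - 2)/(-6 - 3), -3) + 117*V(9, -9) = -3*(1 - 5*(6 - 2)/(-6 - 3)) + 117*(-9*(3 - 9 + 9)) = -3*(1 - 20/(-9)) + 117*(-9*3) = -3*(1 - 20*(-1)/9) + 117*(-27) = -3*(1 - 5*(-4/9)) - 3159 = -3*(1 + 20/9) - 3159 = -3*29/9 - 3159 = -29/3 - 3159 = -9506/3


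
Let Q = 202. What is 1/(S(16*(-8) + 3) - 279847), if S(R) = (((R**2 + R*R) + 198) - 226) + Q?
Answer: -1/248423 ≈ -4.0254e-6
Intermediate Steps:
S(R) = 174 + 2*R**2 (S(R) = (((R**2 + R*R) + 198) - 226) + 202 = (((R**2 + R**2) + 198) - 226) + 202 = ((2*R**2 + 198) - 226) + 202 = ((198 + 2*R**2) - 226) + 202 = (-28 + 2*R**2) + 202 = 174 + 2*R**2)
1/(S(16*(-8) + 3) - 279847) = 1/((174 + 2*(16*(-8) + 3)**2) - 279847) = 1/((174 + 2*(-128 + 3)**2) - 279847) = 1/((174 + 2*(-125)**2) - 279847) = 1/((174 + 2*15625) - 279847) = 1/((174 + 31250) - 279847) = 1/(31424 - 279847) = 1/(-248423) = -1/248423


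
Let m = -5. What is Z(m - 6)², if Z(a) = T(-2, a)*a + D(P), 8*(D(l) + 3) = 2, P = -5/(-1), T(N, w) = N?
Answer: 5929/16 ≈ 370.56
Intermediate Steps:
P = 5 (P = -5*(-1) = 5)
D(l) = -11/4 (D(l) = -3 + (⅛)*2 = -3 + ¼ = -11/4)
Z(a) = -11/4 - 2*a (Z(a) = -2*a - 11/4 = -11/4 - 2*a)
Z(m - 6)² = (-11/4 - 2*(-5 - 6))² = (-11/4 - 2*(-11))² = (-11/4 + 22)² = (77/4)² = 5929/16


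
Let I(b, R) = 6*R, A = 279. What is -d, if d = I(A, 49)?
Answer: -294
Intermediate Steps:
d = 294 (d = 6*49 = 294)
-d = -1*294 = -294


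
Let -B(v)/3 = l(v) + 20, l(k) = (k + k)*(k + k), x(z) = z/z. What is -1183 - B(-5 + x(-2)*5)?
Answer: -1123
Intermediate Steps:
x(z) = 1
l(k) = 4*k² (l(k) = (2*k)*(2*k) = 4*k²)
B(v) = -60 - 12*v² (B(v) = -3*(4*v² + 20) = -3*(20 + 4*v²) = -60 - 12*v²)
-1183 - B(-5 + x(-2)*5) = -1183 - (-60 - 12*(-5 + 1*5)²) = -1183 - (-60 - 12*(-5 + 5)²) = -1183 - (-60 - 12*0²) = -1183 - (-60 - 12*0) = -1183 - (-60 + 0) = -1183 - 1*(-60) = -1183 + 60 = -1123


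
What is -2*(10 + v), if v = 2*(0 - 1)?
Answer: -16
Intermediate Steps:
v = -2 (v = 2*(-1) = -2)
-2*(10 + v) = -2*(10 - 2) = -2*8 = -16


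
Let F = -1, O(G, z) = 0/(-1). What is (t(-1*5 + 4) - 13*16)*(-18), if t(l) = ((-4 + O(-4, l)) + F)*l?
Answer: 3654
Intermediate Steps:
O(G, z) = 0 (O(G, z) = 0*(-1) = 0)
t(l) = -5*l (t(l) = ((-4 + 0) - 1)*l = (-4 - 1)*l = -5*l)
(t(-1*5 + 4) - 13*16)*(-18) = (-5*(-1*5 + 4) - 13*16)*(-18) = (-5*(-5 + 4) - 208)*(-18) = (-5*(-1) - 208)*(-18) = (5 - 208)*(-18) = -203*(-18) = 3654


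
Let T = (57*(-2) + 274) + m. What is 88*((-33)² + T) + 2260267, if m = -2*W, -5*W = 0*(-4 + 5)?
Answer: 2370179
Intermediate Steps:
W = 0 (W = -0*(-4 + 5) = -0 = -⅕*0 = 0)
m = 0 (m = -2*0 = -1*0 = 0)
T = 160 (T = (57*(-2) + 274) + 0 = (-114 + 274) + 0 = 160 + 0 = 160)
88*((-33)² + T) + 2260267 = 88*((-33)² + 160) + 2260267 = 88*(1089 + 160) + 2260267 = 88*1249 + 2260267 = 109912 + 2260267 = 2370179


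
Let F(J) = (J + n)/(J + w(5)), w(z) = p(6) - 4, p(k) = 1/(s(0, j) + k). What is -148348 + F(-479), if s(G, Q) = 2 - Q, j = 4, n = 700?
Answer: -286460872/1931 ≈ -1.4835e+5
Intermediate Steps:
p(k) = 1/(-2 + k) (p(k) = 1/((2 - 1*4) + k) = 1/((2 - 4) + k) = 1/(-2 + k))
w(z) = -15/4 (w(z) = 1/(-2 + 6) - 4 = 1/4 - 4 = ¼ - 4 = -15/4)
F(J) = (700 + J)/(-15/4 + J) (F(J) = (J + 700)/(J - 15/4) = (700 + J)/(-15/4 + J))
-148348 + F(-479) = -148348 + 4*(700 - 479)/(-15 + 4*(-479)) = -148348 + 4*221/(-15 - 1916) = -148348 + 4*221/(-1931) = -148348 + 4*(-1/1931)*221 = -148348 - 884/1931 = -286460872/1931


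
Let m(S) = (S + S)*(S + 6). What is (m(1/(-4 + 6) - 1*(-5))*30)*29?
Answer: 110055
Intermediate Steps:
m(S) = 2*S*(6 + S) (m(S) = (2*S)*(6 + S) = 2*S*(6 + S))
(m(1/(-4 + 6) - 1*(-5))*30)*29 = ((2*(1/(-4 + 6) - 1*(-5))*(6 + (1/(-4 + 6) - 1*(-5))))*30)*29 = ((2*(1/2 + 5)*(6 + (1/2 + 5)))*30)*29 = ((2*(½ + 5)*(6 + (½ + 5)))*30)*29 = ((2*(11/2)*(6 + 11/2))*30)*29 = ((2*(11/2)*(23/2))*30)*29 = ((253/2)*30)*29 = 3795*29 = 110055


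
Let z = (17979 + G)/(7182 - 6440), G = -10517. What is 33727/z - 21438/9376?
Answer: 8374232101/2498704 ≈ 3351.4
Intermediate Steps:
z = 533/53 (z = (17979 - 10517)/(7182 - 6440) = 7462/742 = 7462*(1/742) = 533/53 ≈ 10.057)
33727/z - 21438/9376 = 33727/(533/53) - 21438/9376 = 33727*(53/533) - 21438*1/9376 = 1787531/533 - 10719/4688 = 8374232101/2498704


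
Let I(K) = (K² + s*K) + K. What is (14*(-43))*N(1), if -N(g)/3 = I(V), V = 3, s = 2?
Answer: 32508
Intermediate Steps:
I(K) = K² + 3*K (I(K) = (K² + 2*K) + K = K² + 3*K)
N(g) = -54 (N(g) = -9*(3 + 3) = -9*6 = -3*18 = -54)
(14*(-43))*N(1) = (14*(-43))*(-54) = -602*(-54) = 32508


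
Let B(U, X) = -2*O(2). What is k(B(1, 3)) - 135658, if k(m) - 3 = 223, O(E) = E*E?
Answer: -135432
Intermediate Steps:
O(E) = E²
B(U, X) = -8 (B(U, X) = -2*2² = -2*4 = -8)
k(m) = 226 (k(m) = 3 + 223 = 226)
k(B(1, 3)) - 135658 = 226 - 135658 = -135432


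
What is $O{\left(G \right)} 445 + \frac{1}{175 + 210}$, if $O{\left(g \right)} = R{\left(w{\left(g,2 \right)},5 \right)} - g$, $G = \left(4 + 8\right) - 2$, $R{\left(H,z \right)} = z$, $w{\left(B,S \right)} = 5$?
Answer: $- \frac{856624}{385} \approx -2225.0$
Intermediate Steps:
$G = 10$ ($G = 12 - 2 = 10$)
$O{\left(g \right)} = 5 - g$
$O{\left(G \right)} 445 + \frac{1}{175 + 210} = \left(5 - 10\right) 445 + \frac{1}{175 + 210} = \left(5 - 10\right) 445 + \frac{1}{385} = \left(-5\right) 445 + \frac{1}{385} = -2225 + \frac{1}{385} = - \frac{856624}{385}$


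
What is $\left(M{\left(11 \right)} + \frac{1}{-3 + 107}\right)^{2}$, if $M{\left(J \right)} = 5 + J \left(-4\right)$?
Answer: $\frac{16443025}{10816} \approx 1520.3$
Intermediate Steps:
$M{\left(J \right)} = 5 - 4 J$
$\left(M{\left(11 \right)} + \frac{1}{-3 + 107}\right)^{2} = \left(\left(5 - 44\right) + \frac{1}{-3 + 107}\right)^{2} = \left(\left(5 - 44\right) + \frac{1}{104}\right)^{2} = \left(-39 + \frac{1}{104}\right)^{2} = \left(- \frac{4055}{104}\right)^{2} = \frac{16443025}{10816}$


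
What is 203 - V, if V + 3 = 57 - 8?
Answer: 157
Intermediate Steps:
V = 46 (V = -3 + (57 - 8) = -3 + 49 = 46)
203 - V = 203 - 1*46 = 203 - 46 = 157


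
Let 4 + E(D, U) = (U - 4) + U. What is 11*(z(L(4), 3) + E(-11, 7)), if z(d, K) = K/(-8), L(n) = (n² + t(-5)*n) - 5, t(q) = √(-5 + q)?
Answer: 495/8 ≈ 61.875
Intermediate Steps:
E(D, U) = -8 + 2*U (E(D, U) = -4 + ((U - 4) + U) = -4 + ((-4 + U) + U) = -4 + (-4 + 2*U) = -8 + 2*U)
L(n) = -5 + n² + I*n*√10 (L(n) = (n² + √(-5 - 5)*n) - 5 = (n² + √(-10)*n) - 5 = (n² + (I*√10)*n) - 5 = (n² + I*n*√10) - 5 = -5 + n² + I*n*√10)
z(d, K) = -K/8 (z(d, K) = K*(-⅛) = -K/8)
11*(z(L(4), 3) + E(-11, 7)) = 11*(-⅛*3 + (-8 + 2*7)) = 11*(-3/8 + (-8 + 14)) = 11*(-3/8 + 6) = 11*(45/8) = 495/8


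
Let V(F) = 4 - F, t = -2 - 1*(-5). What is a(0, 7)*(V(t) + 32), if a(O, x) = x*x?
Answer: 1617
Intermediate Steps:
a(O, x) = x²
t = 3 (t = -2 + 5 = 3)
a(0, 7)*(V(t) + 32) = 7²*((4 - 1*3) + 32) = 49*((4 - 3) + 32) = 49*(1 + 32) = 49*33 = 1617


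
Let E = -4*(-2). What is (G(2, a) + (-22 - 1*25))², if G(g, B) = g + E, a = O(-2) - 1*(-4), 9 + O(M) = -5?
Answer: 1369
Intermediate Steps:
O(M) = -14 (O(M) = -9 - 5 = -14)
E = 8
a = -10 (a = -14 - 1*(-4) = -14 + 4 = -10)
G(g, B) = 8 + g (G(g, B) = g + 8 = 8 + g)
(G(2, a) + (-22 - 1*25))² = ((8 + 2) + (-22 - 1*25))² = (10 + (-22 - 25))² = (10 - 47)² = (-37)² = 1369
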